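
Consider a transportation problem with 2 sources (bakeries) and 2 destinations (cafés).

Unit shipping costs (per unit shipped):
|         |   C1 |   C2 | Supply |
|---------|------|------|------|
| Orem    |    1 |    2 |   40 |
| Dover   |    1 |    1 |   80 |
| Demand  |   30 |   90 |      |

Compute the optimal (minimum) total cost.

130

An optimal shipping plan:
  Orem–C1: 30 × 1 = 30
  Orem–C2: 10 × 2 = 20
  Dover–C2: 80 × 1 = 80
Total = 30 + 20 + 80 = 130.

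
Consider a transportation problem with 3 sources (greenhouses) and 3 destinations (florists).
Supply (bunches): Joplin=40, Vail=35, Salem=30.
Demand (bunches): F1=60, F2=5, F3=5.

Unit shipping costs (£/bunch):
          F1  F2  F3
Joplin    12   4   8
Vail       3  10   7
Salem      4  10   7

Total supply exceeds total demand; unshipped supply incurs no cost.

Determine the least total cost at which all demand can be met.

260

Optimal allocation:
  Joplin→F2: 5 × £4 = £20
  Vail→F1: 35 × £3 = £105
  Salem→F1: 25 × £4 = £100
  Salem→F3: 5 × £7 = £35
Total = 20 + 105 + 100 + 35 = £260.
(Supply check: Joplin ships 5; Vail ships 35; Salem ships 30.)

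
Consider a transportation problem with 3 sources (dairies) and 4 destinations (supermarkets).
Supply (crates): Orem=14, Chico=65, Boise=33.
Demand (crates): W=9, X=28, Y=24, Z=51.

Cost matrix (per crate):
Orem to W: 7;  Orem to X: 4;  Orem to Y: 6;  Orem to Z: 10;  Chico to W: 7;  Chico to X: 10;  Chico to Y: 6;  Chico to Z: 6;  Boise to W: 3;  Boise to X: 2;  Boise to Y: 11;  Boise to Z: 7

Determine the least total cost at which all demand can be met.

A cheapest plan:
  Orem–X: 4 crates
  Orem–Y: 10 crates
  Chico–Y: 14 crates
  Chico–Z: 51 crates
  Boise–W: 9 crates
  Boise–X: 24 crates
Total cost = 541.
(Supply check: Orem ships 14; Chico ships 65; Boise ships 33.)

541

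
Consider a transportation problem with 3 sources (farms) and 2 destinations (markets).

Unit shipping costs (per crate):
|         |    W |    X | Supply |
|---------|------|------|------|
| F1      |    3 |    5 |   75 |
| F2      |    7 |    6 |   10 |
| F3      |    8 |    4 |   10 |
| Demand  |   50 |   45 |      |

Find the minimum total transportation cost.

375

An optimal shipping plan:
  F1–W: 50 × 3 = 150
  F1–X: 25 × 5 = 125
  F2–X: 10 × 6 = 60
  F3–X: 10 × 4 = 40
Total = 150 + 125 + 60 + 40 = 375.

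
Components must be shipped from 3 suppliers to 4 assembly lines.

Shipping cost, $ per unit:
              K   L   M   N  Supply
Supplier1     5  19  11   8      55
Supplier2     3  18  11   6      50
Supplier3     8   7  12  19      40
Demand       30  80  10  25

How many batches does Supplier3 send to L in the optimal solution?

40

Solving gives:
  Supplier1→L: 40 × $19 = $760
  Supplier1→M: 10 × $11 = $110
  Supplier1→N: 5 × $8 = $40
  Supplier2→K: 30 × $3 = $90
  Supplier2→N: 20 × $6 = $120
  Supplier3→L: 40 × $7 = $280
Total cost = $1400.
So Supplier3→L carries 40 batches.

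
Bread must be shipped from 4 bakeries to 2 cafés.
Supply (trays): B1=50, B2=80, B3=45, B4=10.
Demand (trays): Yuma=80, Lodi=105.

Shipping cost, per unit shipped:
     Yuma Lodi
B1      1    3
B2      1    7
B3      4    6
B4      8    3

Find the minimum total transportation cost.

A cheapest plan:
  B1→Lodi: 50 × 3 = 150
  B2→Yuma: 80 × 1 = 80
  B3→Lodi: 45 × 6 = 270
  B4→Lodi: 10 × 3 = 30
Total = 150 + 80 + 270 + 30 = 530.

530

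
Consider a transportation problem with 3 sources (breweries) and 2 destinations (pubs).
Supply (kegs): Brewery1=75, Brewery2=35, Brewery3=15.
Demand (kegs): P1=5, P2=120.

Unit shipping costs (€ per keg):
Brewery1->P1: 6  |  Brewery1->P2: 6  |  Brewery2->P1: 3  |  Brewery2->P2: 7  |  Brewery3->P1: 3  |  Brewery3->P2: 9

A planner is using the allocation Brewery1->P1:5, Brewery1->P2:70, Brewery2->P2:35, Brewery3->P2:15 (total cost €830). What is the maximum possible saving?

Current plan cost = 5·6 + 70·6 + 35·7 + 15·9 = €830.
Optimal plan:
  Brewery1→P2: 75 × €6 = €450
  Brewery2→P2: 35 × €7 = €245
  Brewery3→P1: 5 × €3 = €15
  Brewery3→P2: 10 × €9 = €90
Optimal cost = €800.
Saving = 830 − 800 = €30.

30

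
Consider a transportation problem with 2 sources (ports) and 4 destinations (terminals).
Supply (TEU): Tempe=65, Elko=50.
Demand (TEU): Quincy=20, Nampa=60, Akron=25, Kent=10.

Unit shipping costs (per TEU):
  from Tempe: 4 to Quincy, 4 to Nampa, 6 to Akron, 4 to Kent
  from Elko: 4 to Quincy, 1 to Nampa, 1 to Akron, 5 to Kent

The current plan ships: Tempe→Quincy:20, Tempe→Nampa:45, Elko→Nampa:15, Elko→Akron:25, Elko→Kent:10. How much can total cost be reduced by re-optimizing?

Current plan cost = 20·4 + 45·4 + 15·1 + 25·1 + 10·5 = 350.
Optimal plan:
  Tempe->Quincy: 20 × 4 = 80
  Tempe->Nampa: 35 × 4 = 140
  Tempe->Kent: 10 × 4 = 40
  Elko->Nampa: 25 × 1 = 25
  Elko->Akron: 25 × 1 = 25
Optimal cost = 310.
Saving = 350 − 310 = 40.

40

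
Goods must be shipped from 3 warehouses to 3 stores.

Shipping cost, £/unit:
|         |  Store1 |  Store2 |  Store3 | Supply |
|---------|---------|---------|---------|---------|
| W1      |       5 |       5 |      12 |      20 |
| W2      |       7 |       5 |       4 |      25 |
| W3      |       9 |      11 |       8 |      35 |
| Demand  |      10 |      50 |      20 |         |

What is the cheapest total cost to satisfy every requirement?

Optimal allocation:
  W1–Store2: 20 × £5 = £100
  W2–Store2: 25 × £5 = £125
  W3–Store1: 10 × £9 = £90
  W3–Store2: 5 × £11 = £55
  W3–Store3: 20 × £8 = £160
Total = 100 + 125 + 90 + 55 + 160 = £530.

530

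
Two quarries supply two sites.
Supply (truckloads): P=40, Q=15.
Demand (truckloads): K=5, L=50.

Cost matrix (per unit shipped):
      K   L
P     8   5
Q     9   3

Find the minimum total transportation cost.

260

A cheapest plan:
  P to K: 5 × 8 = 40
  P to L: 35 × 5 = 175
  Q to L: 15 × 3 = 45
Total = 40 + 175 + 45 = 260.
(Supply check: P ships 40; Q ships 15.)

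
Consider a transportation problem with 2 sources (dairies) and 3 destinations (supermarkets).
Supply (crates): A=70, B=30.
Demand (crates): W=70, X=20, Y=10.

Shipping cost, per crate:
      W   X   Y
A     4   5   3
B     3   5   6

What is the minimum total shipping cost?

A cheapest plan:
  A to W: 40 crates
  A to X: 20 crates
  A to Y: 10 crates
  B to W: 30 crates
Total cost = 380.
(Supply check: A ships 70; B ships 30.)

380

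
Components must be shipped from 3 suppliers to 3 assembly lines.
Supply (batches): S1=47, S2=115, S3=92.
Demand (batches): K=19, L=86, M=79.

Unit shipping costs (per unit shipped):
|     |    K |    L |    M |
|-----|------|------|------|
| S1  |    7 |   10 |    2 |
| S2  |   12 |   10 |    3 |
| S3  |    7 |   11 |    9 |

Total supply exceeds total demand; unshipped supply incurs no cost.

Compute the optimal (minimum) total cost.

1186

One minimum-cost allocation:
  S1–M: 47 × 2 = 94
  S2–L: 83 × 10 = 830
  S2–M: 32 × 3 = 96
  S3–K: 19 × 7 = 133
  S3–L: 3 × 11 = 33
Total = 94 + 830 + 96 + 133 + 33 = 1186.
(Supply check: S1 ships 47; S2 ships 115; S3 ships 22.)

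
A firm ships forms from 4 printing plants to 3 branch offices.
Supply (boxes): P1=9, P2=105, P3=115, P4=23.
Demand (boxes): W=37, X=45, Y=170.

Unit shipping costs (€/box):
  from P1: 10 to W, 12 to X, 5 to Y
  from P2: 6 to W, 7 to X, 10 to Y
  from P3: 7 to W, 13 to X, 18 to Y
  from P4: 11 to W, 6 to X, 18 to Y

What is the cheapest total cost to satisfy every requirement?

2786

An optimal shipping plan:
  P1→Y: 9 × €5 = €45
  P2→Y: 105 × €10 = €1050
  P3→W: 37 × €7 = €259
  P3→X: 22 × €13 = €286
  P3→Y: 56 × €18 = €1008
  P4→X: 23 × €6 = €138
Total = 45 + 1050 + 259 + 286 + 1008 + 138 = €2786.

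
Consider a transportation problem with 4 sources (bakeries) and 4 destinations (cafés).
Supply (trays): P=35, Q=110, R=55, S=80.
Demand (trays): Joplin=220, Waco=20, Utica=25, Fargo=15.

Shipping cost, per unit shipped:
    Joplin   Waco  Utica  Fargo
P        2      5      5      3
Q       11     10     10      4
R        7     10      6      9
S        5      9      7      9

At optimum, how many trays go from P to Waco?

0

Solving gives:
  P→Joplin: 35 × 2 = 70
  Q→Joplin: 75 × 11 = 825
  Q→Waco: 20 × 10 = 200
  Q→Fargo: 15 × 4 = 60
  R→Joplin: 30 × 7 = 210
  R→Utica: 25 × 6 = 150
  S→Joplin: 80 × 5 = 400
Total cost = 1915.
The route P→Waco is not used.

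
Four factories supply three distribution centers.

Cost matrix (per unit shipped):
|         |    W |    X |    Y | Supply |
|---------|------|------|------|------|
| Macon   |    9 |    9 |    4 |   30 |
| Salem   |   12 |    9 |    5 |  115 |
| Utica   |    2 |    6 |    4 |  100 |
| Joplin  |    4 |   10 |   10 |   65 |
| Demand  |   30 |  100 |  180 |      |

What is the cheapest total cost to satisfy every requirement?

1695

One minimum-cost allocation:
  Macon to Y: 30 × 4 = 120
  Salem to Y: 115 × 5 = 575
  Utica to X: 65 × 6 = 390
  Utica to Y: 35 × 4 = 140
  Joplin to W: 30 × 4 = 120
  Joplin to X: 35 × 10 = 350
Total = 120 + 575 + 390 + 140 + 120 + 350 = 1695.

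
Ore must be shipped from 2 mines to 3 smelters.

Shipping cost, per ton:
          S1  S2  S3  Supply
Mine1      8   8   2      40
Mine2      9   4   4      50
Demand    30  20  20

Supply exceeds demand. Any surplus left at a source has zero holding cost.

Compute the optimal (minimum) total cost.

One minimum-cost allocation:
  Mine1→S1: 20 × 8 = 160
  Mine1→S3: 20 × 2 = 40
  Mine2→S1: 10 × 9 = 90
  Mine2→S2: 20 × 4 = 80
Total = 160 + 40 + 90 + 80 = 370.

370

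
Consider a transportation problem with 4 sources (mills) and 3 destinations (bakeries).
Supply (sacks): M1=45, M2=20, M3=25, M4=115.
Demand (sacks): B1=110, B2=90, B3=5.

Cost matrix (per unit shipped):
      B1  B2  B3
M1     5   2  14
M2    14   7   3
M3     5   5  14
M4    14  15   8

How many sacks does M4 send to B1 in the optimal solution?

110

Solving gives:
  M1→B2: 45 × 2 = 90
  M2→B2: 20 × 7 = 140
  M3→B2: 25 × 5 = 125
  M4→B1: 110 × 14 = 1540
  M4→B3: 5 × 8 = 40
Total cost = 1935.
So M4→B1 carries 110 sacks.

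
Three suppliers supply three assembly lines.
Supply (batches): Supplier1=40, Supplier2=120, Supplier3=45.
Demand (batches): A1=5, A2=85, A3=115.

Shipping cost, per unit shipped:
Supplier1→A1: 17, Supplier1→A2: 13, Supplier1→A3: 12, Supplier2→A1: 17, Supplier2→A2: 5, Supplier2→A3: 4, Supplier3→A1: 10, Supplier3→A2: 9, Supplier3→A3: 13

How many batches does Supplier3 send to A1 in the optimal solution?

5

The minimum-cost plan:
  Supplier1→A2: 40 × 13 = 520
  Supplier2→A2: 5 × 5 = 25
  Supplier2→A3: 115 × 4 = 460
  Supplier3→A1: 5 × 10 = 50
  Supplier3→A2: 40 × 9 = 360
Total cost = 1415.
So Supplier3→A1 carries 5 batches.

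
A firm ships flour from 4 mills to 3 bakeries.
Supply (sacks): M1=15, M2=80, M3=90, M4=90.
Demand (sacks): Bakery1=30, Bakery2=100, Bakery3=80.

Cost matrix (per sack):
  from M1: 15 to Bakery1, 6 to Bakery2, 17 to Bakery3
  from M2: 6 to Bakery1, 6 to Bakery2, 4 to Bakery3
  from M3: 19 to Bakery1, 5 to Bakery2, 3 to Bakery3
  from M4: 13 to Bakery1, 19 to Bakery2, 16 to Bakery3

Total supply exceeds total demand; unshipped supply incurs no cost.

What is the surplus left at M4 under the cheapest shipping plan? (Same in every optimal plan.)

65

An optimal plan:
  M1–Bakery2: 15 × 6 = 90
  M2–Bakery1: 5 × 6 = 30
  M2–Bakery2: 75 × 6 = 450
  M3–Bakery2: 10 × 5 = 50
  M3–Bakery3: 80 × 3 = 240
  M4–Bakery1: 25 × 13 = 325
Total cost = 1185.
M4 ships 25 of its 90, leaving 65.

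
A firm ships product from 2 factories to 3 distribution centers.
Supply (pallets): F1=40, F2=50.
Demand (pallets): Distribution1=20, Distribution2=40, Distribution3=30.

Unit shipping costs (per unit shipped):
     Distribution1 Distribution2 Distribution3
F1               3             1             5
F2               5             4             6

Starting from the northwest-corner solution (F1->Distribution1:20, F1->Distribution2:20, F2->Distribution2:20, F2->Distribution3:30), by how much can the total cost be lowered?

20

Current plan cost = 20·3 + 20·1 + 20·4 + 30·6 = 340.
Optimal plan:
  F1→Distribution2: 40 × 1 = 40
  F2→Distribution1: 20 × 5 = 100
  F2→Distribution3: 30 × 6 = 180
Optimal cost = 320.
Saving = 340 − 320 = 20.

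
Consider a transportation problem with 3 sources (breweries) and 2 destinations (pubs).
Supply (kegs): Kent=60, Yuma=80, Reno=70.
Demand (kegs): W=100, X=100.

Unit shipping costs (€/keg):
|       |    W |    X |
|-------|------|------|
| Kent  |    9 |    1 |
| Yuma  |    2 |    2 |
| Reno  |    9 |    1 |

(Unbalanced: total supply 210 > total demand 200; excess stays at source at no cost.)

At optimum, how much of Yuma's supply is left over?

An optimal plan:
  Kent->X: 60 × €1 = €60
  Yuma->W: 80 × €2 = €160
  Reno->W: 20 × €9 = €180
  Reno->X: 40 × €1 = €40
Total cost = €440.
Yuma ships 80 of its 80, leaving 0.

0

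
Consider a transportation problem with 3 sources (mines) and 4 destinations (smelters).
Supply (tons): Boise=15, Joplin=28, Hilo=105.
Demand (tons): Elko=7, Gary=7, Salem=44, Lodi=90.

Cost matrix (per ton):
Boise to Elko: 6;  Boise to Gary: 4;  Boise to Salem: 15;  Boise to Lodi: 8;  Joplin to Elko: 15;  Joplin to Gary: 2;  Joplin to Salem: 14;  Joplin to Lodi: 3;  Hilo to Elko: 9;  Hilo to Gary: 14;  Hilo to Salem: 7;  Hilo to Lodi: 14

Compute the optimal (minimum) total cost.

A cheapest plan:
  Boise->Gary: 7 tons
  Boise->Lodi: 8 tons
  Joplin->Lodi: 28 tons
  Hilo->Elko: 7 tons
  Hilo->Salem: 44 tons
  Hilo->Lodi: 54 tons
Total cost = 1303.

1303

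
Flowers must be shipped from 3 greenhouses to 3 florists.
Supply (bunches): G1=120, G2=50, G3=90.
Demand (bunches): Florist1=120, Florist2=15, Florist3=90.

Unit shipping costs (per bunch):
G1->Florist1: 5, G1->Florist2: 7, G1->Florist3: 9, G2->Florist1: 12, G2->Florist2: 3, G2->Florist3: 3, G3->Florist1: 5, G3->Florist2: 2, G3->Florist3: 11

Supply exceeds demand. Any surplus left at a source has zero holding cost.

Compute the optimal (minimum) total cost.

1140

A cheapest plan:
  G1 to Florist1: 45 bunches
  G1 to Florist3: 40 bunches
  G2 to Florist3: 50 bunches
  G3 to Florist1: 75 bunches
  G3 to Florist2: 15 bunches
Total cost = 1140.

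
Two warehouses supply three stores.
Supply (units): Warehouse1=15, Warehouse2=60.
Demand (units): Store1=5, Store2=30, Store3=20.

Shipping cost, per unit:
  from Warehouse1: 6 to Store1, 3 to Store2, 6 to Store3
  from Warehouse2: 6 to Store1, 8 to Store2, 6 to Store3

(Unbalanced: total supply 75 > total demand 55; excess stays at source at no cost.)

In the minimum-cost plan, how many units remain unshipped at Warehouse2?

20

An optimal plan:
  Warehouse1->Store2: 15 × 3 = 45
  Warehouse2->Store1: 5 × 6 = 30
  Warehouse2->Store2: 15 × 8 = 120
  Warehouse2->Store3: 20 × 6 = 120
Total cost = 315.
Warehouse2 ships 40 of its 60, leaving 20.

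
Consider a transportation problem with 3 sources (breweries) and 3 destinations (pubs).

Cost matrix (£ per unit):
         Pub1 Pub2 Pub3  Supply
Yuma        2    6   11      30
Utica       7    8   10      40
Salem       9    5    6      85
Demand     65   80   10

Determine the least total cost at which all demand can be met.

Optimal allocation:
  Yuma–Pub1: 30 × £2 = £60
  Utica–Pub1: 35 × £7 = £245
  Utica–Pub2: 5 × £8 = £40
  Salem–Pub2: 75 × £5 = £375
  Salem–Pub3: 10 × £6 = £60
Total = 60 + 245 + 40 + 375 + 60 = £780.

780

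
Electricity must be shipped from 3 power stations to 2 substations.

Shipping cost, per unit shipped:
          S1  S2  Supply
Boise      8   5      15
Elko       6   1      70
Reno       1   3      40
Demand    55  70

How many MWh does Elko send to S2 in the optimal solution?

70

Solving gives:
  Boise to S1: 15 × 8 = 120
  Elko to S2: 70 × 1 = 70
  Reno to S1: 40 × 1 = 40
Total cost = 230.
So Elko→S2 carries 70 MWh.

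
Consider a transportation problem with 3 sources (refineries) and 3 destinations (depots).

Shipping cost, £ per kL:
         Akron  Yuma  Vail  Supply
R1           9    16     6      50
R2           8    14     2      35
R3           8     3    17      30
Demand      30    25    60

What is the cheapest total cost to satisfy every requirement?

A cheapest plan:
  R1→Akron: 25 × £9 = £225
  R1→Vail: 25 × £6 = £150
  R2→Vail: 35 × £2 = £70
  R3→Akron: 5 × £8 = £40
  R3→Yuma: 25 × £3 = £75
Total = 225 + 150 + 70 + 40 + 75 = £560.
(Supply check: R1 ships 50; R2 ships 35; R3 ships 30.)

560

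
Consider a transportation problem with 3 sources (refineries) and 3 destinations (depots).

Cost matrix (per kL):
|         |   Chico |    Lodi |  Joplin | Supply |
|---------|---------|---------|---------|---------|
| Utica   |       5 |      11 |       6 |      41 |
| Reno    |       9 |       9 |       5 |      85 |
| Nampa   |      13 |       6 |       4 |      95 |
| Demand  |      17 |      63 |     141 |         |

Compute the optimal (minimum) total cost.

An optimal shipping plan:
  Utica→Chico: 17 kL
  Utica→Joplin: 24 kL
  Reno→Joplin: 85 kL
  Nampa→Lodi: 63 kL
  Nampa→Joplin: 32 kL
Total cost = 1160.

1160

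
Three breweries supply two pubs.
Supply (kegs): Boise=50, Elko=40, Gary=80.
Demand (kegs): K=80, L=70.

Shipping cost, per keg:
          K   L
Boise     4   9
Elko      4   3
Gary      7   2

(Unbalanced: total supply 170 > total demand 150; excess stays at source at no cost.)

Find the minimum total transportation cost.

460

Optimal allocation:
  Boise->K: 40 × 4 = 160
  Elko->K: 40 × 4 = 160
  Gary->L: 70 × 2 = 140
Total = 160 + 160 + 140 = 460.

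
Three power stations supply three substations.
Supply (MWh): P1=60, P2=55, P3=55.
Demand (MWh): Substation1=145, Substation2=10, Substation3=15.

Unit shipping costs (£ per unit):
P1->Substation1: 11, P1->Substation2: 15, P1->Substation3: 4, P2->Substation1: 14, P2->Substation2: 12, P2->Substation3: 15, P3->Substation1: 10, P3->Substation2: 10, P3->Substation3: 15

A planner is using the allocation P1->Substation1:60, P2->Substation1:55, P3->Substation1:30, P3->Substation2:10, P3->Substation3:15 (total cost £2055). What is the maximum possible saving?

Current plan cost = 60·11 + 55·14 + 30·10 + 10·10 + 15·15 = £2055.
Optimal plan:
  P1 to Substation1: 45 × £11 = £495
  P1 to Substation3: 15 × £4 = £60
  P2 to Substation1: 45 × £14 = £630
  P2 to Substation2: 10 × £12 = £120
  P3 to Substation1: 55 × £10 = £550
Optimal cost = £1855.
Saving = 2055 − 1855 = £200.

200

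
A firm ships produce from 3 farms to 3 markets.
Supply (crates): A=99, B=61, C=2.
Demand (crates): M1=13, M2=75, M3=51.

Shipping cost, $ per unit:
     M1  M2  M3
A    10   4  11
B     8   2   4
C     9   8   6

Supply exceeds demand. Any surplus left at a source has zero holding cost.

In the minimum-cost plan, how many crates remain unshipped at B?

Minimum-cost shipments:
  A–M1: 1 × $10 = $10
  A–M2: 75 × $4 = $300
  B–M1: 10 × $8 = $80
  B–M3: 51 × $4 = $204
  C–M1: 2 × $9 = $18
Total cost = $612.
B ships 61 of its 61, leaving 0.

0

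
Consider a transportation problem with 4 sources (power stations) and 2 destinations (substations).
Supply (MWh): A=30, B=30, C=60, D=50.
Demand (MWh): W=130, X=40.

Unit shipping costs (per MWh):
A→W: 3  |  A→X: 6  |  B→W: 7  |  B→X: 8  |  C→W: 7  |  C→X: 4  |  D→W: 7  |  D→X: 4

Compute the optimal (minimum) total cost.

Optimal allocation:
  A→W: 30 × 3 = 90
  B→W: 30 × 7 = 210
  C→W: 60 × 7 = 420
  D→W: 10 × 7 = 70
  D→X: 40 × 4 = 160
Total = 90 + 210 + 420 + 70 + 160 = 950.
(Supply check: A ships 30; B ships 30; C ships 60; D ships 50.)

950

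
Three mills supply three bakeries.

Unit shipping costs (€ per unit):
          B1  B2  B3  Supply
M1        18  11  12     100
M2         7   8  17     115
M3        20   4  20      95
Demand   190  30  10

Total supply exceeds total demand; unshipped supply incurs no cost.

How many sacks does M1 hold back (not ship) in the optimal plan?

Minimum-cost shipments:
  M1→B1: 75 sacks
  M1→B3: 10 sacks
  M2→B1: 115 sacks
  M3→B2: 30 sacks
Total cost = €2395.
M1 ships 85 of its 100, leaving 15.

15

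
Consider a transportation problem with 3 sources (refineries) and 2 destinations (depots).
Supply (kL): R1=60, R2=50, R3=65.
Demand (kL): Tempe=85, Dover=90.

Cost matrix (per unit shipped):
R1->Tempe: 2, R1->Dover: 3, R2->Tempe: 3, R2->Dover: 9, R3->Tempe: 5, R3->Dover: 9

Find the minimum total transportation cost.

775

An optimal shipping plan:
  R1–Dover: 60 × 3 = 180
  R2–Tempe: 50 × 3 = 150
  R3–Tempe: 35 × 5 = 175
  R3–Dover: 30 × 9 = 270
Total = 180 + 150 + 175 + 270 = 775.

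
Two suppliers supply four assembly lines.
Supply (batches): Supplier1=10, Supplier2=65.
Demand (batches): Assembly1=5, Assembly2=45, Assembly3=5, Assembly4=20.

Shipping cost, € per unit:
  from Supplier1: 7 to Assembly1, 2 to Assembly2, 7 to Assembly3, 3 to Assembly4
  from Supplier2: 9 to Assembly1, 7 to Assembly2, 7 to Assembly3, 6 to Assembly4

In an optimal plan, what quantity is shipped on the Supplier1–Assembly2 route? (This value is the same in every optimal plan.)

10

Solving gives:
  Supplier1 to Assembly2: 10 × €2 = €20
  Supplier2 to Assembly1: 5 × €9 = €45
  Supplier2 to Assembly2: 35 × €7 = €245
  Supplier2 to Assembly3: 5 × €7 = €35
  Supplier2 to Assembly4: 20 × €6 = €120
Total cost = €465.
So Supplier1→Assembly2 carries 10 batches.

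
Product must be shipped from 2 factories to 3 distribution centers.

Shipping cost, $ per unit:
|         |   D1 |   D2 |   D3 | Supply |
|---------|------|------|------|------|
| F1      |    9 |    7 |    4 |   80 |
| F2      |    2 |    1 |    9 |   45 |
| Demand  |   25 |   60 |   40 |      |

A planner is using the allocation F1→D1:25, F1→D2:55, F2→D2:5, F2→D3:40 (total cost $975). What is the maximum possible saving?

Current plan cost = 25·9 + 55·7 + 5·1 + 40·9 = $975.
Optimal plan:
  F1->D2: 40 × $7 = $280
  F1->D3: 40 × $4 = $160
  F2->D1: 25 × $2 = $50
  F2->D2: 20 × $1 = $20
Optimal cost = $510.
Saving = 975 − 510 = $465.

465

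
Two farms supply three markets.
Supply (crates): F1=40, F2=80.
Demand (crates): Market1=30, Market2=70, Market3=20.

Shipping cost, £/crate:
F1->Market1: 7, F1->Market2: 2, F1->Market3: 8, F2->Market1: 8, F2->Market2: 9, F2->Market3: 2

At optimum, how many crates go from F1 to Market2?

40

The minimum-cost plan:
  F1 to Market2: 40 × £2 = £80
  F2 to Market1: 30 × £8 = £240
  F2 to Market2: 30 × £9 = £270
  F2 to Market3: 20 × £2 = £40
Total cost = £630.
So F1→Market2 carries 40 crates.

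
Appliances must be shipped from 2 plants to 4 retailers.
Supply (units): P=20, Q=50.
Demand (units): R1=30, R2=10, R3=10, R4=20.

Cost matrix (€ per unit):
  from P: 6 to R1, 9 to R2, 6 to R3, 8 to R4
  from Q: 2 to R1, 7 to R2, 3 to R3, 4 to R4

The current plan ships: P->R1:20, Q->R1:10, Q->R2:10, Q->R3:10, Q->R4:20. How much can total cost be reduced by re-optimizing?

Current plan cost = 20·6 + 10·2 + 10·7 + 10·3 + 20·4 = €320.
Optimal plan:
  P to R2: 10 × €9 = €90
  P to R3: 10 × €6 = €60
  Q to R1: 30 × €2 = €60
  Q to R4: 20 × €4 = €80
Optimal cost = €290.
Saving = 320 − 290 = €30.

30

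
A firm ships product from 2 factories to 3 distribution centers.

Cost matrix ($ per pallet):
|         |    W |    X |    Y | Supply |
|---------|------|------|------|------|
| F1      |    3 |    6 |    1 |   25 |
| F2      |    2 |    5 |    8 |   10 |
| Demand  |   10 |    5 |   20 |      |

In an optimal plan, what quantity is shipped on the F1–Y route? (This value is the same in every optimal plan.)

The minimum-cost plan:
  F1->W: 5 × $3 = $15
  F1->Y: 20 × $1 = $20
  F2->W: 5 × $2 = $10
  F2->X: 5 × $5 = $25
Total cost = $70.
So F1→Y carries 20 pallets.

20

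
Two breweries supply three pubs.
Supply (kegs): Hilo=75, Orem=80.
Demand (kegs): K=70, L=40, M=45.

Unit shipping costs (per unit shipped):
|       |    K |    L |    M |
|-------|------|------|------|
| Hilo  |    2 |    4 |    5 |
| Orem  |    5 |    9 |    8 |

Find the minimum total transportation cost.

765

Optimal allocation:
  Hilo–K: 35 kegs
  Hilo–L: 40 kegs
  Orem–K: 35 kegs
  Orem–M: 45 kegs
Total cost = 765.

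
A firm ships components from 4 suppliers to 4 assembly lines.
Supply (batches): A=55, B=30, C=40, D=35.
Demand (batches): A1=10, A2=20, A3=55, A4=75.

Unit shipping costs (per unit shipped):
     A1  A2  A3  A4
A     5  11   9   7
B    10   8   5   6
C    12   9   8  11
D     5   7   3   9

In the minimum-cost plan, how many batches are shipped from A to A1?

10

Optimal shipments:
  A to A1: 10 batches
  A to A4: 45 batches
  B to A4: 30 batches
  C to A2: 20 batches
  C to A3: 20 batches
  D to A3: 35 batches
Total cost = 990.
So A→A1 carries 10 batches.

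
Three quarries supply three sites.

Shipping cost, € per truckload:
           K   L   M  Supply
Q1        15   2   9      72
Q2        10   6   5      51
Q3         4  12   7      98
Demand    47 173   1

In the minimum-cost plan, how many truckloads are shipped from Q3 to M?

Optimal shipments:
  Q1→L: 72 truckloads
  Q2→L: 51 truckloads
  Q3→K: 47 truckloads
  Q3→L: 50 truckloads
  Q3→M: 1 truckloads
Total cost = €1245.
So Q3→M carries 1 truckloads.

1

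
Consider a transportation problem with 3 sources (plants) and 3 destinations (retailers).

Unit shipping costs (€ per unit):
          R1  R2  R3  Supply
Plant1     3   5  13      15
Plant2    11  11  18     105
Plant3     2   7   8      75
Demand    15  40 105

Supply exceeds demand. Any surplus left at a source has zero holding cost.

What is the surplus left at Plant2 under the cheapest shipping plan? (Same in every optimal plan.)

35

Minimum-cost shipments:
  Plant1–R1: 15 units
  Plant2–R2: 40 units
  Plant2–R3: 30 units
  Plant3–R3: 75 units
Total cost = €1625.
Plant2 ships 70 of its 105, leaving 35.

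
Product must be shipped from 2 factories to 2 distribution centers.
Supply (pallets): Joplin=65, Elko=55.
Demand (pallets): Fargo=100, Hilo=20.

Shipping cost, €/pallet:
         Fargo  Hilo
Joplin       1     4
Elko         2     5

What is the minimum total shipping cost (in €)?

235

A cheapest plan:
  Joplin->Fargo: 45 × €1 = €45
  Joplin->Hilo: 20 × €4 = €80
  Elko->Fargo: 55 × €2 = €110
Total = 45 + 80 + 110 = €235.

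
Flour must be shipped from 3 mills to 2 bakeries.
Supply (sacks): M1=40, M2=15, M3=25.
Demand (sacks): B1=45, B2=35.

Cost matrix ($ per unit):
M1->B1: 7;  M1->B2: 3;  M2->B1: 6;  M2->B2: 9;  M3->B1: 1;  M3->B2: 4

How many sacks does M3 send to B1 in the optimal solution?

25

Solving gives:
  M1–B1: 5 × $7 = $35
  M1–B2: 35 × $3 = $105
  M2–B1: 15 × $6 = $90
  M3–B1: 25 × $1 = $25
Total cost = $255.
So M3→B1 carries 25 sacks.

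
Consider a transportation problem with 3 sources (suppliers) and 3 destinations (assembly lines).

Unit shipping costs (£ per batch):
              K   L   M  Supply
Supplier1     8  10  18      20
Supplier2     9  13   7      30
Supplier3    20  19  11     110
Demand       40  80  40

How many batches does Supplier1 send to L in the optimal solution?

10

Solving gives:
  Supplier1→K: 10 × £8 = £80
  Supplier1→L: 10 × £10 = £100
  Supplier2→K: 30 × £9 = £270
  Supplier3→L: 70 × £19 = £1330
  Supplier3→M: 40 × £11 = £440
Total cost = £2220.
So Supplier1→L carries 10 batches.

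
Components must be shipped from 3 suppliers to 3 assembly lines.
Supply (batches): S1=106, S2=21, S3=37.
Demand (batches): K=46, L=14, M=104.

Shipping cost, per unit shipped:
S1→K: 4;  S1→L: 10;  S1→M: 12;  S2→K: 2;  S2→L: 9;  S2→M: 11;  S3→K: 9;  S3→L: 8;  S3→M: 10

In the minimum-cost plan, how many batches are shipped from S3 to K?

Solving gives:
  S1→K: 25 × 4 = 100
  S1→M: 81 × 12 = 972
  S2→K: 21 × 2 = 42
  S3→L: 14 × 8 = 112
  S3→M: 23 × 10 = 230
Total cost = 1456.
The route S3→K is not used.

0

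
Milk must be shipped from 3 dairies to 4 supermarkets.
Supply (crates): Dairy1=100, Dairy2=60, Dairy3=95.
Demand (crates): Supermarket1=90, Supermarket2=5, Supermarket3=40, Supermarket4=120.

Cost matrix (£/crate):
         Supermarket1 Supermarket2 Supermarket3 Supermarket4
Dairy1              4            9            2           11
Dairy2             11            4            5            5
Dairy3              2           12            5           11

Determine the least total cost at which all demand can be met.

An optimal shipping plan:
  Dairy1→Supermarket2: 5 × £9 = £45
  Dairy1→Supermarket3: 40 × £2 = £80
  Dairy1→Supermarket4: 55 × £11 = £605
  Dairy2→Supermarket4: 60 × £5 = £300
  Dairy3→Supermarket1: 90 × £2 = £180
  Dairy3→Supermarket4: 5 × £11 = £55
Total = 45 + 80 + 605 + 300 + 180 + 55 = £1265.

1265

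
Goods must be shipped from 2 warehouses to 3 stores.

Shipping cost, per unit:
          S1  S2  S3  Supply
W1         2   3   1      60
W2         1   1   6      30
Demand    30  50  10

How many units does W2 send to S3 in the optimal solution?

Optimal shipments:
  W1–S1: 30 units
  W1–S2: 20 units
  W1–S3: 10 units
  W2–S2: 30 units
Total cost = 160.
The route W2→S3 is not used.

0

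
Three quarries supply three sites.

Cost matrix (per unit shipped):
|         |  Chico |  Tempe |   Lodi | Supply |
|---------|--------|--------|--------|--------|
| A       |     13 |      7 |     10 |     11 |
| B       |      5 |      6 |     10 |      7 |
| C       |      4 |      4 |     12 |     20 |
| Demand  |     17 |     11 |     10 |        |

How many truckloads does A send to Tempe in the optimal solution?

1

Optimal shipments:
  A to Tempe: 1 × 7 = 7
  A to Lodi: 10 × 10 = 100
  B to Chico: 7 × 5 = 35
  C to Chico: 10 × 4 = 40
  C to Tempe: 10 × 4 = 40
Total cost = 222.
So A→Tempe carries 1 truckloads.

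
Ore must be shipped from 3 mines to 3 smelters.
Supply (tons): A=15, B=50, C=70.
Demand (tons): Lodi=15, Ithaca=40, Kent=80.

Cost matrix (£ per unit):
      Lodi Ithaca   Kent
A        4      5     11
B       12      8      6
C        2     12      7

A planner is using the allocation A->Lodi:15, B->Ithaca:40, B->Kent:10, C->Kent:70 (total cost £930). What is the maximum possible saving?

90

Current plan cost = 15·4 + 40·8 + 10·6 + 70·7 = £930.
Optimal plan:
  A–Ithaca: 15 tons
  B–Ithaca: 25 tons
  B–Kent: 25 tons
  C–Lodi: 15 tons
  C–Kent: 55 tons
Optimal cost = £840.
Saving = 930 − 840 = £90.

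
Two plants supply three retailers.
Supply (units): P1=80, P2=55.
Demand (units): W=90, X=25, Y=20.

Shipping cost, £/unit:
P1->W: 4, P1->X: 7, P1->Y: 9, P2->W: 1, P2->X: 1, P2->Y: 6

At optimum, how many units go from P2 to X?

25

Optimal shipments:
  P1 to W: 60 × £4 = £240
  P1 to Y: 20 × £9 = £180
  P2 to W: 30 × £1 = £30
  P2 to X: 25 × £1 = £25
Total cost = £475.
So P2→X carries 25 units.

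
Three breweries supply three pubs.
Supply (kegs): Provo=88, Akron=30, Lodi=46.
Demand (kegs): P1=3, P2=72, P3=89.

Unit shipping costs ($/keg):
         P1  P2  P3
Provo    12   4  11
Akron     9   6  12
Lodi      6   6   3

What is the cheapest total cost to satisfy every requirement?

A cheapest plan:
  Provo→P2: 72 × $4 = $288
  Provo→P3: 16 × $11 = $176
  Akron→P1: 3 × $9 = $27
  Akron→P3: 27 × $12 = $324
  Lodi→P3: 46 × $3 = $138
Total = 288 + 176 + 27 + 324 + 138 = $953.
(Supply check: Provo ships 88; Akron ships 30; Lodi ships 46.)

953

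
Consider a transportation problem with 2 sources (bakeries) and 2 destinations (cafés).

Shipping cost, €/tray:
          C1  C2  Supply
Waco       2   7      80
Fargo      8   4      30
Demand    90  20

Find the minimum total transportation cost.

Optimal allocation:
  Waco→C1: 80 × €2 = €160
  Fargo→C1: 10 × €8 = €80
  Fargo→C2: 20 × €4 = €80
Total = 160 + 80 + 80 = €320.
(Supply check: Waco ships 80; Fargo ships 30.)

320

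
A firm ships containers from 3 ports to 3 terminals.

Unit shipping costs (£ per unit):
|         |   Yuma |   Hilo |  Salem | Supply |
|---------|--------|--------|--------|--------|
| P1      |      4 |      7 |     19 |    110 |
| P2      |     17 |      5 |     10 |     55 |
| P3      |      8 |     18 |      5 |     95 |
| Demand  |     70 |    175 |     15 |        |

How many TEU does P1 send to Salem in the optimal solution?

0

The minimum-cost plan:
  P1->Hilo: 110 × £7 = £770
  P2->Hilo: 55 × £5 = £275
  P3->Yuma: 70 × £8 = £560
  P3->Hilo: 10 × £18 = £180
  P3->Salem: 15 × £5 = £75
Total cost = £1860.
The route P1→Salem is not used.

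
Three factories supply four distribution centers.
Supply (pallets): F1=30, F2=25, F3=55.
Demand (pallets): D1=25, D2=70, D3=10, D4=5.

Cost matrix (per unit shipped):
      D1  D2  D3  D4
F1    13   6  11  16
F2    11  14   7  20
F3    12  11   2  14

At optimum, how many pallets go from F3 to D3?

Optimal shipments:
  F1->D2: 30 × 6 = 180
  F2->D1: 25 × 11 = 275
  F3->D2: 40 × 11 = 440
  F3->D3: 10 × 2 = 20
  F3->D4: 5 × 14 = 70
Total cost = 985.
So F3→D3 carries 10 pallets.

10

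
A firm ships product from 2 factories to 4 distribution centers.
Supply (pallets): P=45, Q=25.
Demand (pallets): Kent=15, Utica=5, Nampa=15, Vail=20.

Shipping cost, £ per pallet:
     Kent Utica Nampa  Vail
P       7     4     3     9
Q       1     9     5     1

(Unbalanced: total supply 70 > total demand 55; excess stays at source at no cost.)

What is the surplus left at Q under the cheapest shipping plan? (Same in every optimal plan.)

An optimal plan:
  P→Kent: 10 × £7 = £70
  P→Utica: 5 × £4 = £20
  P→Nampa: 15 × £3 = £45
  Q→Kent: 5 × £1 = £5
  Q→Vail: 20 × £1 = £20
Total cost = £160.
Q ships 25 of its 25, leaving 0.

0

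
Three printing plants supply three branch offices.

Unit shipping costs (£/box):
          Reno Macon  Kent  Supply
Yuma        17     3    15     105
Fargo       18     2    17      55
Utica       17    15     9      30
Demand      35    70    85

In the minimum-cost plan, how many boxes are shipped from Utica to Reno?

0

Optimal shipments:
  Yuma→Reno: 35 boxes
  Yuma→Macon: 15 boxes
  Yuma→Kent: 55 boxes
  Fargo→Macon: 55 boxes
  Utica→Kent: 30 boxes
Total cost = £1845.
The route Utica→Reno is not used.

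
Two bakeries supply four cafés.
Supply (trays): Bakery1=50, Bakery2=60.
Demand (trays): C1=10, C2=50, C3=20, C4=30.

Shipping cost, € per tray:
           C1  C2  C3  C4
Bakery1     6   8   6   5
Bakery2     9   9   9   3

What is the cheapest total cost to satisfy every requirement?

700

One minimum-cost allocation:
  Bakery1->C1: 10 × €6 = €60
  Bakery1->C2: 20 × €8 = €160
  Bakery1->C3: 20 × €6 = €120
  Bakery2->C2: 30 × €9 = €270
  Bakery2->C4: 30 × €3 = €90
Total = 60 + 160 + 120 + 270 + 90 = €700.
(Supply check: Bakery1 ships 50; Bakery2 ships 60.)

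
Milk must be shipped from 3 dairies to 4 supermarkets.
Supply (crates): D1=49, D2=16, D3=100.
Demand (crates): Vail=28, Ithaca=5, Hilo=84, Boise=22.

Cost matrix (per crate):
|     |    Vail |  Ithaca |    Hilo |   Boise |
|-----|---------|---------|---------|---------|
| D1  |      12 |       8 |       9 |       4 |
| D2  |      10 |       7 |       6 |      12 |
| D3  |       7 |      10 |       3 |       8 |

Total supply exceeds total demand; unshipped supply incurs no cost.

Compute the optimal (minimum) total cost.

608

One minimum-cost allocation:
  D1->Ithaca: 1 × 8 = 8
  D1->Boise: 22 × 4 = 88
  D2->Vail: 12 × 10 = 120
  D2->Ithaca: 4 × 7 = 28
  D3->Vail: 16 × 7 = 112
  D3->Hilo: 84 × 3 = 252
Total = 8 + 88 + 120 + 28 + 112 + 252 = 608.
(Supply check: D1 ships 23; D2 ships 16; D3 ships 100.)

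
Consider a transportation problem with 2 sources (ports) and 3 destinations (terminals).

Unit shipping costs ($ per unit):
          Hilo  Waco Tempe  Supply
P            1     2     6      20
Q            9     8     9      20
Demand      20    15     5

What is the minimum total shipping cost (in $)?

One minimum-cost allocation:
  P→Hilo: 20 TEU
  Q→Waco: 15 TEU
  Q→Tempe: 5 TEU
Total cost = $185.

185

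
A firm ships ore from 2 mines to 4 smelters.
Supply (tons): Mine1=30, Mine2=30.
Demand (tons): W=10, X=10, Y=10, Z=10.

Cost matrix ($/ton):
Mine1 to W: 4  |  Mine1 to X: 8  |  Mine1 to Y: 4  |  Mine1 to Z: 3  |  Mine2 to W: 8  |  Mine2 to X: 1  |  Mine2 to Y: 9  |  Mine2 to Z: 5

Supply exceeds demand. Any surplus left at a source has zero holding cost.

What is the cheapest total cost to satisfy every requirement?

120

One minimum-cost allocation:
  Mine1->W: 10 × $4 = $40
  Mine1->Y: 10 × $4 = $40
  Mine1->Z: 10 × $3 = $30
  Mine2->X: 10 × $1 = $10
Total = 40 + 40 + 30 + 10 = $120.
(Supply check: Mine1 ships 30; Mine2 ships 10.)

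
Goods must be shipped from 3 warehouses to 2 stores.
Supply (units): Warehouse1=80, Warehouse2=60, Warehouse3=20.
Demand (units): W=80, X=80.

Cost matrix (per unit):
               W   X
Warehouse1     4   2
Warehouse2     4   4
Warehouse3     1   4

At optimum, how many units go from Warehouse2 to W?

Optimal shipments:
  Warehouse1->X: 80 × 2 = 160
  Warehouse2->W: 60 × 4 = 240
  Warehouse3->W: 20 × 1 = 20
Total cost = 420.
So Warehouse2→W carries 60 units.

60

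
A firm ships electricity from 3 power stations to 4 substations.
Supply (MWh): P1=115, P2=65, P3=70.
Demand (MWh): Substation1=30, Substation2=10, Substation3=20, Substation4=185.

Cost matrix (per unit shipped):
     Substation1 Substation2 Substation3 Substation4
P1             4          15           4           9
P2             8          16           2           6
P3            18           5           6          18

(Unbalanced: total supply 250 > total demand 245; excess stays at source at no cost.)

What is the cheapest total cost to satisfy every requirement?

2075

An optimal shipping plan:
  P1–Substation1: 30 × 4 = 120
  P1–Substation4: 85 × 9 = 765
  P2–Substation4: 65 × 6 = 390
  P3–Substation2: 10 × 5 = 50
  P3–Substation3: 20 × 6 = 120
  P3–Substation4: 35 × 18 = 630
Total = 120 + 765 + 390 + 50 + 120 + 630 = 2075.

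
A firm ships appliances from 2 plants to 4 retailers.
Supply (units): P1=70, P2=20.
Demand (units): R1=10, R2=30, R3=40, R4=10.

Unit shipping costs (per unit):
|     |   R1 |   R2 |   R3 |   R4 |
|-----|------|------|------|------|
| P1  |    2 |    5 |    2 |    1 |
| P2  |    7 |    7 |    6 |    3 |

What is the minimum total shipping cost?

300

One minimum-cost allocation:
  P1→R1: 10 × 2 = 20
  P1→R2: 10 × 5 = 50
  P1→R3: 40 × 2 = 80
  P1→R4: 10 × 1 = 10
  P2→R2: 20 × 7 = 140
Total = 20 + 50 + 80 + 10 + 140 = 300.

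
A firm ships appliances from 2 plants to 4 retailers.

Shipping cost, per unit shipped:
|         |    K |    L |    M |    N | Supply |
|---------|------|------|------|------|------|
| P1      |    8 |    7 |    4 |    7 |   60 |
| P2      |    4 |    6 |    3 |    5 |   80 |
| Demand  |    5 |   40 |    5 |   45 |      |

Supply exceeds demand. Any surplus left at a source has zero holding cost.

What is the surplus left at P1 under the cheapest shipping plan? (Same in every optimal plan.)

Minimum-cost shipments:
  P1→L: 15 × 7 = 105
  P2→K: 5 × 4 = 20
  P2→L: 25 × 6 = 150
  P2→M: 5 × 3 = 15
  P2→N: 45 × 5 = 225
Total cost = 515.
P1 ships 15 of its 60, leaving 45.

45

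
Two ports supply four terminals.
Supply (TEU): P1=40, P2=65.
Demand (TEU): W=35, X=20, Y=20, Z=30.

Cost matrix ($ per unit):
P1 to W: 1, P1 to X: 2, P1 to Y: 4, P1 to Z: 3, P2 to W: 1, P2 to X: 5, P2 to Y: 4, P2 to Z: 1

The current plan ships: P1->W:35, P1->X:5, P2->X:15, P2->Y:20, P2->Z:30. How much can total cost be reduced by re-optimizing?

45

Current plan cost = 35·1 + 5·2 + 15·5 + 20·4 + 30·1 = $230.
Optimal plan:
  P1–W: 20 × $1 = $20
  P1–X: 20 × $2 = $40
  P2–W: 15 × $1 = $15
  P2–Y: 20 × $4 = $80
  P2–Z: 30 × $1 = $30
Optimal cost = $185.
Saving = 230 − 185 = $45.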